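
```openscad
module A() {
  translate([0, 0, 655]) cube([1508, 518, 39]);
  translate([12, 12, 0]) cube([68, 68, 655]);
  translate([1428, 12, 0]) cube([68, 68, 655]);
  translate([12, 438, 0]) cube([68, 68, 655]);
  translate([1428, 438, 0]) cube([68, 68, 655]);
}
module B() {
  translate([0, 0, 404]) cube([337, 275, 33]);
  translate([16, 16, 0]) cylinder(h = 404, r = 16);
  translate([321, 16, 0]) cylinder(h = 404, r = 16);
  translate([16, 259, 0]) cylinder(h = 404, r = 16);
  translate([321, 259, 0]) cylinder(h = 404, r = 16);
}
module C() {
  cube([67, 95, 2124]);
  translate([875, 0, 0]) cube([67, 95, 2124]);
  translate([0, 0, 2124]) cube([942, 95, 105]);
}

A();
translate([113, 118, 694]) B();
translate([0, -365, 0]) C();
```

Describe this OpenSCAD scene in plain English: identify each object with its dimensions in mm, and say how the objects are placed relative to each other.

A is a rectangular dining table. The top is 1508×518×39 mm with its upper surface at z = 694 mm. It stands on four 68×68 mm square legs, each inset 12 mm from the nearest pair of top edges, running from the floor to the underside of the top.

B is a simple wooden stool: a rectangular seat 337 mm (x) by 275 mm (y), 33 mm thick, top face at z = 437 mm, on four round legs, each 32 mm in diameter. The legs rest on z = 0, each leg's axis is inset half a diameter from the nearest pair of seat edges (so the leg's bounding box is flush with the corner).

C is a rectangular door frame: two vertical jambs of 67×95 mm section, 2124 mm tall, with a clear opening 808 mm wide between their inner faces. A header 105 mm tall and 95 mm deep lies on top of the jambs and spans the full outside width.

The stool is on top of the table. The door frame is on the floor beside the table on its −y side.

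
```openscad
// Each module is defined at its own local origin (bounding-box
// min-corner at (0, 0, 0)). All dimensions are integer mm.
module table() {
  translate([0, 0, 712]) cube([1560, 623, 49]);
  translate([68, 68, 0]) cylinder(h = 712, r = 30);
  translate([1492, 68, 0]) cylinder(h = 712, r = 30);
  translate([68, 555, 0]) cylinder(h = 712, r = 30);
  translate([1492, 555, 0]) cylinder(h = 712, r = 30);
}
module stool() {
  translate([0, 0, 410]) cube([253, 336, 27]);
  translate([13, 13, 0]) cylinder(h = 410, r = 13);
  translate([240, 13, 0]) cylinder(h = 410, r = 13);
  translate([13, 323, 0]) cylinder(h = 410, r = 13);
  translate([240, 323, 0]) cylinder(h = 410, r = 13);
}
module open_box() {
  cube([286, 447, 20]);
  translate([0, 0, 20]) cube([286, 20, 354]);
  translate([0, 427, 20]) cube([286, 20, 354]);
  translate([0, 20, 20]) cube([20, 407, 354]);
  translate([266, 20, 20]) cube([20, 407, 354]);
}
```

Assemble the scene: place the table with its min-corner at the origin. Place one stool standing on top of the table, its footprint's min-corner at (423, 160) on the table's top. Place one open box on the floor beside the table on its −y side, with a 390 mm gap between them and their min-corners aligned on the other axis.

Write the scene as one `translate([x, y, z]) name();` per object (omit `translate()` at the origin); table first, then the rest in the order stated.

table();
translate([423, 160, 761]) stool();
translate([0, -837, 0]) open_box();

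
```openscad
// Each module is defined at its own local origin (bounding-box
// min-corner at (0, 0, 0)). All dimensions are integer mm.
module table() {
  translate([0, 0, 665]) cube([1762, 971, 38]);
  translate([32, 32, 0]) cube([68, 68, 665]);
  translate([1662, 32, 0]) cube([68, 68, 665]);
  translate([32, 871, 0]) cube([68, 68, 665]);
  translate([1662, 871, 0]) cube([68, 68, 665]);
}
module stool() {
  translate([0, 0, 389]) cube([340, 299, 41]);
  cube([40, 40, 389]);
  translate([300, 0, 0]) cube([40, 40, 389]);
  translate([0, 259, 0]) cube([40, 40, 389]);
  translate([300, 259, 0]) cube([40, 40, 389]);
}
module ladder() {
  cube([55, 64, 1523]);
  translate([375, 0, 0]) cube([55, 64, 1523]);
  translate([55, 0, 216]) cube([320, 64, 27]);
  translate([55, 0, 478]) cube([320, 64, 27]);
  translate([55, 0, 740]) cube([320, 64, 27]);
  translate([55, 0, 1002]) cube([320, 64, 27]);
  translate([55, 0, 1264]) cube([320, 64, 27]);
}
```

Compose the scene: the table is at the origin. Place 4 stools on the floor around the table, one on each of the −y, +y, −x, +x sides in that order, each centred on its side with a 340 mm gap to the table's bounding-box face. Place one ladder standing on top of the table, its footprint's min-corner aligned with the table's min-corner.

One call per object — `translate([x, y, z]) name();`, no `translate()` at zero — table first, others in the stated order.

table();
translate([711, -639, 0]) stool();
translate([711, 1311, 0]) stool();
translate([-680, 336, 0]) stool();
translate([2102, 336, 0]) stool();
translate([0, 0, 703]) ladder();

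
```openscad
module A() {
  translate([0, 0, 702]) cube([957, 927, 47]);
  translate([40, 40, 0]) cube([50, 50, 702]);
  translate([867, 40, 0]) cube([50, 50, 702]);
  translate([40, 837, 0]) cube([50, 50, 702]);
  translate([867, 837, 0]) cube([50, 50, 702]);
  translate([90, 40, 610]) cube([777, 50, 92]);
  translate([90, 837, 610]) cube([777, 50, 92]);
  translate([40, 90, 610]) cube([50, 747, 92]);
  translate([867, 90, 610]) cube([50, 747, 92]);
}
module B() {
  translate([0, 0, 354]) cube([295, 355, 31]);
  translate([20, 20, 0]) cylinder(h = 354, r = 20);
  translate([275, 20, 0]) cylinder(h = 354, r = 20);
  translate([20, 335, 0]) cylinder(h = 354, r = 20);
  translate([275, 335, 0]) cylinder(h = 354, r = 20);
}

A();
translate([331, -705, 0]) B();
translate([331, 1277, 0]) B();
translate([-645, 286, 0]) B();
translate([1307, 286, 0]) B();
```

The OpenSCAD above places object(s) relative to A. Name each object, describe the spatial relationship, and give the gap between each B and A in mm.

A is a table. B is a stool. Four stools sit around the table at the −y, +y, −x, +x sides. The gap between each stool and the table is 350 mm.

Each stool's nearest face is 350 mm from the table's bounding box.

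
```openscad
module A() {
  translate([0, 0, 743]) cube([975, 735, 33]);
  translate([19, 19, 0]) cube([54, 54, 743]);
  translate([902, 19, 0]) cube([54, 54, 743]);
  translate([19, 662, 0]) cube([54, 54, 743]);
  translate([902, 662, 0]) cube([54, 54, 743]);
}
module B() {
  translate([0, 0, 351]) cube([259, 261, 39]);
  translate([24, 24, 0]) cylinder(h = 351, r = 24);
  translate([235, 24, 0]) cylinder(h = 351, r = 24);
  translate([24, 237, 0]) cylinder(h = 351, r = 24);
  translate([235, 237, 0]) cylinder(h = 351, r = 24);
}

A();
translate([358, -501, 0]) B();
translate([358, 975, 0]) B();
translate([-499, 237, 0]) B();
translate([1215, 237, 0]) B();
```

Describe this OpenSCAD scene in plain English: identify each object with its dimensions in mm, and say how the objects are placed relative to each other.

A is a rectangular dining table. The top is 975×735×33 mm with its upper surface at z = 776 mm. It stands on four 54×54 mm square legs, each inset 19 mm from the nearest pair of top edges, running from the floor to the underside of the top.

B is a four-legged stool. The seat is 259×261 mm, 39 mm thick, top at z = 390 mm. It stands on four round legs, each 48 mm in diameter, from z = 0 to the seat underside, each leg's axis is inset half a diameter from the nearest pair of seat edges (so the leg's bounding box is flush with the corner).

Four stools sit around the table at the −y, +y, −x, +x sides.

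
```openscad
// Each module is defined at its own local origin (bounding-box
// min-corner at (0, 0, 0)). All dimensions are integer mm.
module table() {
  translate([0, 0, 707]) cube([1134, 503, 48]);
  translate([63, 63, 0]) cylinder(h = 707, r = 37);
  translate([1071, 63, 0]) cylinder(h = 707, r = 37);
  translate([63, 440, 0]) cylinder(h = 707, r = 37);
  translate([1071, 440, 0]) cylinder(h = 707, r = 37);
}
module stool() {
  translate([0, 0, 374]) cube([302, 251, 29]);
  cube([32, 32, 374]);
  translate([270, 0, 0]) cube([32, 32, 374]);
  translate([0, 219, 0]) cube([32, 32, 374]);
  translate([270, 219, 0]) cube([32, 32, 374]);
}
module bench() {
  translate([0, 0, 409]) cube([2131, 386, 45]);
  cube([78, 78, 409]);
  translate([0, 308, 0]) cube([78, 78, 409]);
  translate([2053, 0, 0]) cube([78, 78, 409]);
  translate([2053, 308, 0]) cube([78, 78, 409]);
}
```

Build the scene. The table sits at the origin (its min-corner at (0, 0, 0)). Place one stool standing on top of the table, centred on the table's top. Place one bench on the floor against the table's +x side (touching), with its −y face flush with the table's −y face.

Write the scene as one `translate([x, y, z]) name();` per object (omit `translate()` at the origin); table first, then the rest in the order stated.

table();
translate([416, 126, 755]) stool();
translate([1134, 0, 0]) bench();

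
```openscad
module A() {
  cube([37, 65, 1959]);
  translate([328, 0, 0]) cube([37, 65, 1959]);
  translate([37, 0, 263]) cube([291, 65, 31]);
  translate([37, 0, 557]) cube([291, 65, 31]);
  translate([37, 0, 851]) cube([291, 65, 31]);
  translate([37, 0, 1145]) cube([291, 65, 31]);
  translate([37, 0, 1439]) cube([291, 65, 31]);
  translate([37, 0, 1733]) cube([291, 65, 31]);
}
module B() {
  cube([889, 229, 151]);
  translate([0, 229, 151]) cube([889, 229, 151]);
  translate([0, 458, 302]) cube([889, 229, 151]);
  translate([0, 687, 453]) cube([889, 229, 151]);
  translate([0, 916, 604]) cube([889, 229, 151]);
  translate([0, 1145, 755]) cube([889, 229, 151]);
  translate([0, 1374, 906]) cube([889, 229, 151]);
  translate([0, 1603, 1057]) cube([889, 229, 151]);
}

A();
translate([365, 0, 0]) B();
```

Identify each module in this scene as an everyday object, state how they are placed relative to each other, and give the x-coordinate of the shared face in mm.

The ladder's +x face and the staircase's −x face are both at x = 365 mm.

A is a ladder. B is a staircase. The staircase is against the ladder's +x side, with their −y faces flush. The x-coordinate of the shared face is 365 mm.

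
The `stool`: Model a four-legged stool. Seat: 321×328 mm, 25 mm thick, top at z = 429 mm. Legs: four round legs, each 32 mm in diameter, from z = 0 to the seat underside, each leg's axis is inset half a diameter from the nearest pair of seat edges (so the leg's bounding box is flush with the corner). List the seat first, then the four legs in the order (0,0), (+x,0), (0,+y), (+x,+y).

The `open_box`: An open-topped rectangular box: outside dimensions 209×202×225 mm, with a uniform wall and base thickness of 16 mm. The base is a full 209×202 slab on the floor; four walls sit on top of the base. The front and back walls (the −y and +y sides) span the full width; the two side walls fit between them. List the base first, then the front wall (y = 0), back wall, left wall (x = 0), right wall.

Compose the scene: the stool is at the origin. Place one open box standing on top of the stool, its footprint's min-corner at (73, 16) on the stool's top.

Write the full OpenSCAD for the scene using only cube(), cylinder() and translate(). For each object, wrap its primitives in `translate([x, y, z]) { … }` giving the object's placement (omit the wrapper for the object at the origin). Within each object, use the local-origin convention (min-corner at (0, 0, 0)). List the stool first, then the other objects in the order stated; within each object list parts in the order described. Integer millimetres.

translate([0, 0, 404]) cube([321, 328, 25]);
translate([16, 16, 0]) cylinder(h = 404, r = 16);
translate([305, 16, 0]) cylinder(h = 404, r = 16);
translate([16, 312, 0]) cylinder(h = 404, r = 16);
translate([305, 312, 0]) cylinder(h = 404, r = 16);
translate([73, 16, 429]) {
  cube([209, 202, 16]);
  translate([0, 0, 16]) cube([209, 16, 209]);
  translate([0, 186, 16]) cube([209, 16, 209]);
  translate([0, 16, 16]) cube([16, 170, 209]);
  translate([193, 16, 16]) cube([16, 170, 209]);
}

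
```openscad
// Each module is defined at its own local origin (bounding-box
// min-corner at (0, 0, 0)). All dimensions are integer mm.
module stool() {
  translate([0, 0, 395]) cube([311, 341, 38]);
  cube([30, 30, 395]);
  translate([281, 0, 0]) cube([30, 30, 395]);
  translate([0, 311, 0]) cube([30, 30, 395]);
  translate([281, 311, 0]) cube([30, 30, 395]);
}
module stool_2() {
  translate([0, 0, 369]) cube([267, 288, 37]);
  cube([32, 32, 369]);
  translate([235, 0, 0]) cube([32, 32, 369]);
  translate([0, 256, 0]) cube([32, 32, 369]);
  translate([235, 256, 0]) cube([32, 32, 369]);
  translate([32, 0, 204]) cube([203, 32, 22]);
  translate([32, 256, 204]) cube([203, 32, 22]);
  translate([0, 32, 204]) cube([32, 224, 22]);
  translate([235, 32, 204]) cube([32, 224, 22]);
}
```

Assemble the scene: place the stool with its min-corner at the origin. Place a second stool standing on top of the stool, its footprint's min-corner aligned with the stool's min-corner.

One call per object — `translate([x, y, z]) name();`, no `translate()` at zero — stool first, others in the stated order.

stool();
translate([0, 0, 433]) stool_2();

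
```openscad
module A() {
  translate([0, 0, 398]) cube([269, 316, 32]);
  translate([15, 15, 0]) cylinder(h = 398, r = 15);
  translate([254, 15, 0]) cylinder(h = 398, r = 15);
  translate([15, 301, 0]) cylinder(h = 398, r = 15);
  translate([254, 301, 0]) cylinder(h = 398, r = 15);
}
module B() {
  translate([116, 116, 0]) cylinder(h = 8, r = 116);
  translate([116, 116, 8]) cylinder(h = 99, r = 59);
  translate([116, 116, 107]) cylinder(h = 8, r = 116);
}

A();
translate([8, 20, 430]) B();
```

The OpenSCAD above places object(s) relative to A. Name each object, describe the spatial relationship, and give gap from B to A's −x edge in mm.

A is a stool. B is a spool. The spool is on top of the stool. The gap from the spool to the stool's −x edge is 8 mm.

The spool's min-x is at 8; the stool's min-x is 0; gap = 8 mm.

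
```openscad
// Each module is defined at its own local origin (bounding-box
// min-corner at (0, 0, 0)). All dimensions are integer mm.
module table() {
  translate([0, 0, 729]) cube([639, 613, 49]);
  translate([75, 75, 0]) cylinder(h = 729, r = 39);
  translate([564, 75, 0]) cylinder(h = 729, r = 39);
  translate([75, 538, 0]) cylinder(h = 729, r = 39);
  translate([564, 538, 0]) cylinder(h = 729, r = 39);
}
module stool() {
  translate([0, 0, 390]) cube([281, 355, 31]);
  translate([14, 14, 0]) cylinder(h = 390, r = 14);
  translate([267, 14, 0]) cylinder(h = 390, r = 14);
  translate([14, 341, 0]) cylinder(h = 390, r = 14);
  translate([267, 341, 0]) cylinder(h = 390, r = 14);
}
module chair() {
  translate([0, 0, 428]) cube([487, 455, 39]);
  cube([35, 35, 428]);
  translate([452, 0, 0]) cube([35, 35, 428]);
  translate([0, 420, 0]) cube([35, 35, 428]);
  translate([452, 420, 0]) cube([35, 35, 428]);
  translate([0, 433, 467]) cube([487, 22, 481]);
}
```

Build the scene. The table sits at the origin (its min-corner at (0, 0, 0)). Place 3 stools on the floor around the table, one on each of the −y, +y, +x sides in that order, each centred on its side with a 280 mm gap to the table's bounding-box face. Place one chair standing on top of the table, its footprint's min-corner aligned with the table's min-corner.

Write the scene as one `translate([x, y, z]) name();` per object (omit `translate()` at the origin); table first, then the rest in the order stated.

table();
translate([179, -635, 0]) stool();
translate([179, 893, 0]) stool();
translate([919, 129, 0]) stool();
translate([0, 0, 778]) chair();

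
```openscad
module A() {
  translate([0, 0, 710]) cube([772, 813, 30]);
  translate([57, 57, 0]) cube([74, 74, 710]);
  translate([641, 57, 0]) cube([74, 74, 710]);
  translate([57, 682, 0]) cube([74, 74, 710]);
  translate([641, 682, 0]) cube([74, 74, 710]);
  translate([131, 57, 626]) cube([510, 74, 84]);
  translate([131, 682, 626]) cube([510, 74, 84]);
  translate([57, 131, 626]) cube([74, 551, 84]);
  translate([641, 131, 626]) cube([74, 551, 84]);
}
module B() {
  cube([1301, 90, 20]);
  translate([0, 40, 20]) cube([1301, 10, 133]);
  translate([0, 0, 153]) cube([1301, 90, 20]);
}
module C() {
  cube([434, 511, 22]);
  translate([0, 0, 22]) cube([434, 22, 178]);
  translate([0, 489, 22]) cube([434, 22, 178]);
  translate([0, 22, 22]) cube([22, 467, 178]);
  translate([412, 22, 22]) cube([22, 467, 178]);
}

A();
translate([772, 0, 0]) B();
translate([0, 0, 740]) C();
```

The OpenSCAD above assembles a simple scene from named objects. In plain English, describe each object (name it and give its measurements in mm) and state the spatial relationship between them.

A is a table: top 772 mm (x) × 813 mm (y), 30 mm thick, upper face at z = 740 mm, on four 74×74 mm square legs, each inset 57 mm from the nearest pair of top edges, running from z = 0 to the bottom of the top. Four apron rails, 74 mm thick and 84 mm tall, run between adjacent legs with their top edges flush with the underside of the top and their outer faces flush with the legs' outer faces.

B is an I-beam lying along x, 1301 mm long. Overall section height 173 mm. Two flanges 90 mm wide (y) and 20 mm thick, one on the floor and one at the top; a web 10 mm thick runs between them, centred on the flange width.

C is an open storage box with external size 434×511×200 mm and wall thickness 22 mm (the base is also 22 mm thick). The base covers the whole footprint; the four walls stand on the base, with the y-facing walls full-width and the x-facing walls fitting between their inner faces.

The I-beam is against the table's +x side, with their −y faces flush. The open box is on top of the table.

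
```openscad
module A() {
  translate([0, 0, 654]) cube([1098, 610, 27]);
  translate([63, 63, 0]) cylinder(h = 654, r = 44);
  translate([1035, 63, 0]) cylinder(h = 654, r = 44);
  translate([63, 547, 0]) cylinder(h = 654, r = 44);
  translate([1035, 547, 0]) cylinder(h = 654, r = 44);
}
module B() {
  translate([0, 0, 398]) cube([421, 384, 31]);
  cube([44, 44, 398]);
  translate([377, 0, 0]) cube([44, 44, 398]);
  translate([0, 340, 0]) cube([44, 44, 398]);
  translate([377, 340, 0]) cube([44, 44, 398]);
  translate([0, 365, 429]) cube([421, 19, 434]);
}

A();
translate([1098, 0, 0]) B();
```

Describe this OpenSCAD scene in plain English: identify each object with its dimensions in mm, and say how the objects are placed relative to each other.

A is a table: top 1098 mm (x) × 610 mm (y), 27 mm thick, upper face at z = 681 mm, on four round legs of 88 mm diameter, each leg's bounding box inset 19 mm from the nearest pair of top edges, running from z = 0 to the bottom of the top.

B is a chair. The seat is a 421×384×31 mm slab with its top at z = 429 mm, on four 44×44 mm corner legs (flush with the seat edges, standing on z = 0). A flat backrest 19 mm thick, 434 mm tall, spans the full seat width and rises from the seat top along its +y edge, rear face flush with the rear of the seat.

The chair is against the table's +x side, with their −y faces flush.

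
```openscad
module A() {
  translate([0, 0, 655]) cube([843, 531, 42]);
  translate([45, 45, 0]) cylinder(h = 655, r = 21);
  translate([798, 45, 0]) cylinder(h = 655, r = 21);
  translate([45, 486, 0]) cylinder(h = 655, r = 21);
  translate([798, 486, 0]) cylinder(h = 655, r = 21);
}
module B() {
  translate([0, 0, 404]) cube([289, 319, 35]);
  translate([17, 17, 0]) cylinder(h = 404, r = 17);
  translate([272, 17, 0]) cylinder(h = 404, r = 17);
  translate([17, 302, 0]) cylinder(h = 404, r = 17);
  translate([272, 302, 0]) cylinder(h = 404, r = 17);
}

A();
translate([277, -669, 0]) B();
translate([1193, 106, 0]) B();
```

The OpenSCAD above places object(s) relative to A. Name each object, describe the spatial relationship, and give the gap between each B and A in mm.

A is a table. B is a stool. Two stools sit around the table at the −y, +x sides. The gap between each stool and the table is 350 mm.

Each stool's nearest face is 350 mm from the table's bounding box.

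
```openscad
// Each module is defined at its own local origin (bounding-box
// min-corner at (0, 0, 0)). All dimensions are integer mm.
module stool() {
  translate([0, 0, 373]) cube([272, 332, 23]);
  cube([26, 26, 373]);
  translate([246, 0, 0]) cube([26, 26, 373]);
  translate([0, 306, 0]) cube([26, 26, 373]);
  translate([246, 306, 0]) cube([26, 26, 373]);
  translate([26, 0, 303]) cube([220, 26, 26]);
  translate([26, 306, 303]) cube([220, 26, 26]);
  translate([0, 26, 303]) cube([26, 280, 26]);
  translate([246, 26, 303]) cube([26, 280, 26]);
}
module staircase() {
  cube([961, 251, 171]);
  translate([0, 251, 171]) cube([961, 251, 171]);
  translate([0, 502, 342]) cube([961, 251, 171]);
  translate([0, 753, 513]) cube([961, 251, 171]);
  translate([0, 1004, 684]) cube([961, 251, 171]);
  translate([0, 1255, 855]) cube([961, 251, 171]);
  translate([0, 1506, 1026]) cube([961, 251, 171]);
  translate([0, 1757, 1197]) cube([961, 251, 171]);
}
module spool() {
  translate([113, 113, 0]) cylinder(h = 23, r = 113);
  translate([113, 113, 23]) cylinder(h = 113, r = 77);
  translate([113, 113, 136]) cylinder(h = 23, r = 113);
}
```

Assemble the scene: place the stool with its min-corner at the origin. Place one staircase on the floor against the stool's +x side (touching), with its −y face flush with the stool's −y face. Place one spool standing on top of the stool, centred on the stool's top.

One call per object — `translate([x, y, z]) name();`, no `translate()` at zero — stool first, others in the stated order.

stool();
translate([272, 0, 0]) staircase();
translate([23, 53, 396]) spool();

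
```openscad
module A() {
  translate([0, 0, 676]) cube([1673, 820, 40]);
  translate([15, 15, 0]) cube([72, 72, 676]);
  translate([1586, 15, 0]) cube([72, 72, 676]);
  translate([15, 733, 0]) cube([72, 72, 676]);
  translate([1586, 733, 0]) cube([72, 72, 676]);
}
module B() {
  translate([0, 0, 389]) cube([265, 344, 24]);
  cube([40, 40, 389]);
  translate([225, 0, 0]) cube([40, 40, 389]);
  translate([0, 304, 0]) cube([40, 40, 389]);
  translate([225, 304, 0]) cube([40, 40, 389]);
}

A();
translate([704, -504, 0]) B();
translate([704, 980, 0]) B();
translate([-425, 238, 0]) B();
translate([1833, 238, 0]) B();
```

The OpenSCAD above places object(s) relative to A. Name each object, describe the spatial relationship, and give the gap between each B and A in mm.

Each stool's nearest face is 160 mm from the table's bounding box.

A is a table. B is a stool. Four stools sit around the table at the −y, +y, −x, +x sides. The gap between each stool and the table is 160 mm.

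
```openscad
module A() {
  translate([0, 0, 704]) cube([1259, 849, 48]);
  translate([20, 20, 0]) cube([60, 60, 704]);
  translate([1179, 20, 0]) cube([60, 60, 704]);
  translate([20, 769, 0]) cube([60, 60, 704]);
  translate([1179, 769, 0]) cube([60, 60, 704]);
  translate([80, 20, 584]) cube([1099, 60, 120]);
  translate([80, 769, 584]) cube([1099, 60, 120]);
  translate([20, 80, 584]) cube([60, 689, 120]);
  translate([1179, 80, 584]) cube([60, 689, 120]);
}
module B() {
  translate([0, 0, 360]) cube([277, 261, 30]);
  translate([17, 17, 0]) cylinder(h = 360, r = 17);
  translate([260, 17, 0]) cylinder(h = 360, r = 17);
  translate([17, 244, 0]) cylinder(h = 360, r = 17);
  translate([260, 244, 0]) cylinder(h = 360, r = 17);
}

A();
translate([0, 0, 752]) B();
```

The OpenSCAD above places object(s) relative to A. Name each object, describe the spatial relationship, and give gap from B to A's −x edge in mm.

The stool's min-x is at 0; the table's min-x is 0; gap = 0 mm.

A is a table. B is a stool. The stool is on top of the table. The gap from the stool to the table's −x edge is 0 mm.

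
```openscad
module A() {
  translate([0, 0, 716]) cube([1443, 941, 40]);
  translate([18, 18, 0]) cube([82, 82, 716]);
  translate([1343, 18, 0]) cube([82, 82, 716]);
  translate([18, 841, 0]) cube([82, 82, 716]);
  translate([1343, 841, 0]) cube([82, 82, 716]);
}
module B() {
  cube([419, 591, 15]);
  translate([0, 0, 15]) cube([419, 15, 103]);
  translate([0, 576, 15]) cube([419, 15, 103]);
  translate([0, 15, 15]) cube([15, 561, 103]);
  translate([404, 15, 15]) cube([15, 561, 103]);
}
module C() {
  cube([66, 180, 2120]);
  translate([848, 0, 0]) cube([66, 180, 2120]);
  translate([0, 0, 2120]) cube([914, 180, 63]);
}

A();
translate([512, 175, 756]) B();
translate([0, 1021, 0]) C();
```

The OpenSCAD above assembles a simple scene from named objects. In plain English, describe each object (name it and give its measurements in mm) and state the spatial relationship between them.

A is a table: top 1443 mm (x) × 941 mm (y), 40 mm thick, upper face at z = 756 mm, on four 82×82 mm square legs, each inset 18 mm from the nearest pair of top edges, running from z = 0 to the bottom of the top.

B is an open-topped rectangular box: outside dimensions 419×591×118 mm, with a uniform wall and base thickness of 15 mm. The base is a full 419×591 slab on the floor; four walls sit on top of the base. The front and back walls (the −y and +y sides) span the full width; the two side walls fit between them.

C is a door frame. The clear opening is 782 mm wide and 2120 mm high. Two 66 mm wide jambs, 180 mm deep, stand either side of the opening from the floor to the top of the opening. A 63 mm thick head sits across the top of both jambs, spanning the full outside width of the frame.

The open box is on top of the table, centred. The door frame is on the floor beside the table on its +y side.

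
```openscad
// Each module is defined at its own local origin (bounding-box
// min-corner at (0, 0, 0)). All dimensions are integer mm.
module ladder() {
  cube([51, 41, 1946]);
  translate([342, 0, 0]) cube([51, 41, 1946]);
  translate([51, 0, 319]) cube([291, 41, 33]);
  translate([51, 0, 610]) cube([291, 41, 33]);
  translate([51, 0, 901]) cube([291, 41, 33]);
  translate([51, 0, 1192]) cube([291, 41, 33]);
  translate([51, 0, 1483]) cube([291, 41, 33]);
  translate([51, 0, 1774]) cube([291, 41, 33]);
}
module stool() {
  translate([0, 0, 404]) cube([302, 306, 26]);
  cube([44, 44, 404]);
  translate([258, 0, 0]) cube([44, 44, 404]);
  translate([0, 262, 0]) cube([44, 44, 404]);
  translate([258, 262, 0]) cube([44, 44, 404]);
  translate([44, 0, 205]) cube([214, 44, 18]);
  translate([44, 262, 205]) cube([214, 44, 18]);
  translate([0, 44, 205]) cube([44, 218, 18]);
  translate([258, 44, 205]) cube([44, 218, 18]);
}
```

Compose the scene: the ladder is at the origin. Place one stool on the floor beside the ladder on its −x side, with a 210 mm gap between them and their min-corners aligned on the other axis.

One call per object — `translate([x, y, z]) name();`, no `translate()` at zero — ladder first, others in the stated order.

ladder();
translate([-512, 0, 0]) stool();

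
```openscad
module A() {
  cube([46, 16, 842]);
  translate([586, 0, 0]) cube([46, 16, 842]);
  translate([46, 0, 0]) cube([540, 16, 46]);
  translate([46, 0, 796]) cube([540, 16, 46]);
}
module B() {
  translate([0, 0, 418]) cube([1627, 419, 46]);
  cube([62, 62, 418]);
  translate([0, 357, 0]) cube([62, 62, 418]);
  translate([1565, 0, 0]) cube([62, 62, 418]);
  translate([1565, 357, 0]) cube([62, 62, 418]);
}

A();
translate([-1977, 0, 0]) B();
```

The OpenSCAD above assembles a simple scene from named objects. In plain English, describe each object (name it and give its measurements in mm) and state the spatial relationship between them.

A is a picture frame with a 540×750 mm rectangular opening (x by z) and a uniform 46 mm border on every side. Frame depth is 16 mm along y. It is built from two vertical stiles running the full outside height and two horizontal rails spanning the gap between the stiles.

B is a bench: a 1627×419 mm seat slab, 46 mm thick, top at z = 464 mm, on four 62×62 mm square legs flush with the seat corners and standing on z = 0.

The bench is on the floor beside the picture frame on its −x side.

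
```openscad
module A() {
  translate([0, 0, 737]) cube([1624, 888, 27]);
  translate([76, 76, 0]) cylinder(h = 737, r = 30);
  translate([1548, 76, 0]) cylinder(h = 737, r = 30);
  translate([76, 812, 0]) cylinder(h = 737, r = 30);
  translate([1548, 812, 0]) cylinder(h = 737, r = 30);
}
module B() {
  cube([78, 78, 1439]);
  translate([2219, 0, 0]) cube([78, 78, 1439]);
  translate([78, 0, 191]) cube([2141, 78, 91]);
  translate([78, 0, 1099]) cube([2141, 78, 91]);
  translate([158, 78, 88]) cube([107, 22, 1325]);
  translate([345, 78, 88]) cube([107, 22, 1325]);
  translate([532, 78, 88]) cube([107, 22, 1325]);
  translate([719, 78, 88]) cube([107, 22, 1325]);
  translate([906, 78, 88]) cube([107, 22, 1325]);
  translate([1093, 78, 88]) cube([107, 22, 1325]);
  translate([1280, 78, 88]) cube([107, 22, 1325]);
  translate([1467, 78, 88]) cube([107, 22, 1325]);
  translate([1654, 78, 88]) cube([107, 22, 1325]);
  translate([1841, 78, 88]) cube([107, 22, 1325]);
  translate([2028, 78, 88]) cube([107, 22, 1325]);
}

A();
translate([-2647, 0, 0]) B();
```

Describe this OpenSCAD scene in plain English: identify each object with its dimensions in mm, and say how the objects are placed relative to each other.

A is a table with a 1624×888 mm rectangular top, 27 mm thick, top surface at z = 764 mm, supported by four round legs of 60 mm diameter, each leg's bounding box inset 46 mm from the nearest pair of top edges, running from the floor.

B is a fence section. Two 78×78 mm posts, 1439 mm tall, stand on the floor with a clear span of 2141 mm between their inner faces. Two horizontal rails of 78×91 mm section span the gap between the posts with their undersides at z = 191 mm and z = 1099 mm, flush with the posts' −y face. 11 pickets, each 107 mm wide, 22 mm thick and 1325 mm tall, are fixed to the +y face of the rails with their bottoms at z = 88 mm, evenly spaced across the span with equal gaps (rounded down to the nearest mm) at the −x end and between each pair — any rounding remainder accumulates at the +x end.

The fence section is on the floor beside the table on its −x side.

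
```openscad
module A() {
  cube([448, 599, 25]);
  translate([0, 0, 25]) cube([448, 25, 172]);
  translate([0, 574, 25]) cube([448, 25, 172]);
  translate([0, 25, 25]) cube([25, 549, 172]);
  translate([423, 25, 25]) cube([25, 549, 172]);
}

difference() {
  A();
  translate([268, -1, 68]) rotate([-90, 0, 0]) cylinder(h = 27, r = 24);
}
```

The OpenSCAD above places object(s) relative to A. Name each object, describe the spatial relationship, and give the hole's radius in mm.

A is an open box. The open box has a circular hole through its front wall. The hole's radius is 24 mm.

The subtracted cylinder has r = 24 mm.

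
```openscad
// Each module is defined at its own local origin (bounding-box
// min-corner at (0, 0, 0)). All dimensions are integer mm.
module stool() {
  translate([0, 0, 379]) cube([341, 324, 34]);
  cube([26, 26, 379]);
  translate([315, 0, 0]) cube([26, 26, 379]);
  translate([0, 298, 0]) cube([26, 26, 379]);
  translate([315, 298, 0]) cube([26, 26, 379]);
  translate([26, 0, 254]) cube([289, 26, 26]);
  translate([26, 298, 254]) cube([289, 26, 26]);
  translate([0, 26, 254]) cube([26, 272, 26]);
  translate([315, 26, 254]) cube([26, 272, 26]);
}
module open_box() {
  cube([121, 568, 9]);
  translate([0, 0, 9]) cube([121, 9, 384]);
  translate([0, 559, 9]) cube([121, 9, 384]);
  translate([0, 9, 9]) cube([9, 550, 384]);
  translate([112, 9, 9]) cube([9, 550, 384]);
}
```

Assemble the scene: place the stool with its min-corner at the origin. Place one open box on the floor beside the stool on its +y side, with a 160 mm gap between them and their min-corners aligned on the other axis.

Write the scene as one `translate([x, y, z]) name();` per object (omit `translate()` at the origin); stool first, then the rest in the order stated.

stool();
translate([0, 484, 0]) open_box();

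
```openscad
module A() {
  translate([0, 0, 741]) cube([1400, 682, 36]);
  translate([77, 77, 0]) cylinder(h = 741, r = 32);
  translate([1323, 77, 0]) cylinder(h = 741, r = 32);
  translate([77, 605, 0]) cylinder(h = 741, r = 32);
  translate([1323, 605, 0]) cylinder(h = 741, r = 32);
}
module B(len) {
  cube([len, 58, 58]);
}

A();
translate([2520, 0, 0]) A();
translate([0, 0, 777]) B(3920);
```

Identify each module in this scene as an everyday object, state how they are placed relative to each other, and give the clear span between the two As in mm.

Second table starts at x = 2520; first ends at x = 1400; clear span = 2520 − 1400 = 1120 mm.

A is a table. B is a beam. A beam spans the tops of two tables. The clear span between the two tables is 1120 mm.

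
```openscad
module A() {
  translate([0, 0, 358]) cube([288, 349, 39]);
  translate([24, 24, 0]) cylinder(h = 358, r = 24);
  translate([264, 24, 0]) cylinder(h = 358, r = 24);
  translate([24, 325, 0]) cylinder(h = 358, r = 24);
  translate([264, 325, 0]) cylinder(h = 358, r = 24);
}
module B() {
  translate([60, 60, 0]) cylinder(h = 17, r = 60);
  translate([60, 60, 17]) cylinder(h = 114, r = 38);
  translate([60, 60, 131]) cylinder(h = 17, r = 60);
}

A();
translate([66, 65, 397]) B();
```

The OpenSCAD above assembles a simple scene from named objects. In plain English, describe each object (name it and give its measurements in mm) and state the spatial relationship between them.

A is a four-legged stool. The seat is 288×349 mm, 39 mm thick, top at z = 397 mm. It stands on four round legs, each 48 mm in diameter, from z = 0 to the seat underside, each leg's axis is inset half a diameter from the nearest pair of seat edges (so the leg's bounding box is flush with the corner).

B is a spool: two coaxial disc flanges of radius 60 mm and thickness 17 mm, joined by a core cylinder of radius 38 mm and height 114 mm. The lower flange rests on z = 0 and the three cylinders share a vertical axis.

The spool is on top of the stool.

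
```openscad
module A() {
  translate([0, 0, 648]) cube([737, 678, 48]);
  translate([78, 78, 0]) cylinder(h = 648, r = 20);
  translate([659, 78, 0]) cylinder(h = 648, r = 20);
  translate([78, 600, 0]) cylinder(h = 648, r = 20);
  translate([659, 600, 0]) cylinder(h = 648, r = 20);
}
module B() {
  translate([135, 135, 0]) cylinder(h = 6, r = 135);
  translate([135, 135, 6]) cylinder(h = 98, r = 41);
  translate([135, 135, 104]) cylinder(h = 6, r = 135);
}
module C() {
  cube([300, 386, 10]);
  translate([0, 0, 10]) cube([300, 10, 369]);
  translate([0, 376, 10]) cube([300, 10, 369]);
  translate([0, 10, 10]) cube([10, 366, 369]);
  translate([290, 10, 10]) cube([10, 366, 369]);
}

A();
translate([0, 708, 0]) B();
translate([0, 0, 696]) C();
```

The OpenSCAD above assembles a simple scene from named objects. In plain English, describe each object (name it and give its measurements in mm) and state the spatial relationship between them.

A is a rectangular dining table. The top is 737×678×48 mm with its upper surface at z = 696 mm. It stands on four round legs of 40 mm diameter, each leg's bounding box inset 58 mm from the nearest pair of top edges, running from the floor to the underside of the top.

B is a spool: two coaxial disc flanges of radius 135 mm and thickness 6 mm, joined by a core cylinder of radius 41 mm and height 98 mm. The lower flange rests on z = 0 and the three cylinders share a vertical axis.

C is an open-topped rectangular box: outside dimensions 300×386×379 mm, with a uniform wall and base thickness of 10 mm. The base is a full 300×386 slab on the floor; four walls sit on top of the base. The front and back walls (the −y and +y sides) span the full width; the two side walls fit between them.

The spool is on the floor beside the table on its +y side. The open box is on top of the table.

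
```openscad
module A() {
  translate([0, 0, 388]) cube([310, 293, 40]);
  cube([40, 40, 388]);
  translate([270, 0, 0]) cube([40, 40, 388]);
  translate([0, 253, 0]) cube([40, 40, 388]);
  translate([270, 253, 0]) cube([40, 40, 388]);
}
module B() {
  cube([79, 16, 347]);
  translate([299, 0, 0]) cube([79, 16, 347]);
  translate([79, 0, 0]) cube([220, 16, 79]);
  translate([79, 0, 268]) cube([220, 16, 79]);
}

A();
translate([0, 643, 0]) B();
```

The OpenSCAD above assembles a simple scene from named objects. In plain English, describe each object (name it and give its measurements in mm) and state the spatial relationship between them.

A is a four-legged stool. The seat is 310×293 mm, 40 mm thick, top at z = 428 mm. It stands on four square legs, each 40×40 mm in cross-section, from z = 0 to the seat underside, each flush with a corner of the seat.

B is a picture frame with a 220×189 mm rectangular opening (x by z) and a uniform 79 mm border on every side. Frame depth is 16 mm along y. It is built from two vertical stiles running the full outside height and two horizontal rails spanning the gap between the stiles.

The picture frame is on the floor beside the stool on its +y side.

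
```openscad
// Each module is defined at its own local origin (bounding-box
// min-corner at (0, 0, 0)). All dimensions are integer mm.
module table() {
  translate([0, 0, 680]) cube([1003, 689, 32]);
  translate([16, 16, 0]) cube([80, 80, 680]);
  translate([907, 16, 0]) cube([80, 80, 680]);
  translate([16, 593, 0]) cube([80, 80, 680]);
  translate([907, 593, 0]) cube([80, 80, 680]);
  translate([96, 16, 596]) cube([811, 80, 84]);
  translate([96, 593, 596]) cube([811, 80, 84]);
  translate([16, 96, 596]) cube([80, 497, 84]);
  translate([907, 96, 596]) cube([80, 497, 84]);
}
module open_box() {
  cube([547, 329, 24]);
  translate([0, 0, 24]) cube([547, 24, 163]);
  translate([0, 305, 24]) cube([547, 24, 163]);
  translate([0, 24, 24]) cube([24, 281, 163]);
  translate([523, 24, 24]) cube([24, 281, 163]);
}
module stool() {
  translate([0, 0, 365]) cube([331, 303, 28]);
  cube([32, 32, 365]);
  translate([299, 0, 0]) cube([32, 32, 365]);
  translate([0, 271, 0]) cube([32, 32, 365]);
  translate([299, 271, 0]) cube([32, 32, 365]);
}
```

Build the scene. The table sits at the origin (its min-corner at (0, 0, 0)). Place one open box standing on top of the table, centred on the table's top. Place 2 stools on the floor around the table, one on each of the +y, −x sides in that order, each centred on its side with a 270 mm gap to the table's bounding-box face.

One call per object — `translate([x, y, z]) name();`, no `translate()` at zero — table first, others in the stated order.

table();
translate([228, 180, 712]) open_box();
translate([336, 959, 0]) stool();
translate([-601, 193, 0]) stool();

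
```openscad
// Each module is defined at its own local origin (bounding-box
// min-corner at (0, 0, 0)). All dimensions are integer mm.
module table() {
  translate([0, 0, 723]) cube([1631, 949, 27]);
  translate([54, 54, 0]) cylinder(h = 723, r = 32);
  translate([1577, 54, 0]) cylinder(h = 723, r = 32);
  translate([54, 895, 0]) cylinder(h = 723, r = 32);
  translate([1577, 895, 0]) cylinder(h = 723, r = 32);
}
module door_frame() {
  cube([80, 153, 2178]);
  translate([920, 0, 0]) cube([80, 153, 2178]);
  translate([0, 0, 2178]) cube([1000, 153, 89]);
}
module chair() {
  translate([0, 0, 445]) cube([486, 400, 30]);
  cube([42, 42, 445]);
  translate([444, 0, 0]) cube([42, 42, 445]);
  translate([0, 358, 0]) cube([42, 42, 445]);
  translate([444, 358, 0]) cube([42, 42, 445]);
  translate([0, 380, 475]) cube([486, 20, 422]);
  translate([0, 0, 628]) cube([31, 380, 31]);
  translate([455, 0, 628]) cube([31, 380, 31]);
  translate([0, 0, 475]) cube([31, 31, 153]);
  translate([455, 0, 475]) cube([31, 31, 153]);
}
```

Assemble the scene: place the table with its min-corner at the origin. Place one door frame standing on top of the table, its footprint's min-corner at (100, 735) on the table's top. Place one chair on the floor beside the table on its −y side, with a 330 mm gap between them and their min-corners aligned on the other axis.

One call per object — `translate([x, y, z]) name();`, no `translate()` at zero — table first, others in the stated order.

table();
translate([100, 735, 750]) door_frame();
translate([0, -730, 0]) chair();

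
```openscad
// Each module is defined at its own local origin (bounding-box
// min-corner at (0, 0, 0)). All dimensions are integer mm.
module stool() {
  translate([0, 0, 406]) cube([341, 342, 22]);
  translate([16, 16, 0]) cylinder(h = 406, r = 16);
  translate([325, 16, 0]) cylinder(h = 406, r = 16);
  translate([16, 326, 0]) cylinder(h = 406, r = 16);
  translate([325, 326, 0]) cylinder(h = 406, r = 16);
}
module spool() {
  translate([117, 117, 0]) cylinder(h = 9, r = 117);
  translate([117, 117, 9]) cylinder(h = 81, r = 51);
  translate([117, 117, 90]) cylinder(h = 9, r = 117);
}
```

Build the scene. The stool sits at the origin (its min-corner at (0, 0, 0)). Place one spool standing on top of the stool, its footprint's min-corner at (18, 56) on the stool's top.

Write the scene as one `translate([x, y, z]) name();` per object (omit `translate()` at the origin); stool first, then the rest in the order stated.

stool();
translate([18, 56, 428]) spool();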